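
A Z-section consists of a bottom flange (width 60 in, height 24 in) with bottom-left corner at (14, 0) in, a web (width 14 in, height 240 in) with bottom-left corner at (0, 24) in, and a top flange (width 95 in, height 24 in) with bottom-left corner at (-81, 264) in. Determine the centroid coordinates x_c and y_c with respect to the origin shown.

x_c = 1.48 in, y_c = 159.66 in

bottom flange: A = 60 × 24 = 1440.00, centroid at (44.00, 12.00).
web: A = 14 × 240 = 3360.00, centroid at (7.00, 144.00).
top flange: A = 95 × 24 = 2280.00, centroid at (-33.50, 276.00).
ΣA = 7080.00 in², ΣAx_c = 10500.00 in³, ΣAy_c = 1130400.00 in³.
x_c = 10500.00/7080.00 = 1.48 in; y_c = 1130400.00/7080.00 = 159.66 in.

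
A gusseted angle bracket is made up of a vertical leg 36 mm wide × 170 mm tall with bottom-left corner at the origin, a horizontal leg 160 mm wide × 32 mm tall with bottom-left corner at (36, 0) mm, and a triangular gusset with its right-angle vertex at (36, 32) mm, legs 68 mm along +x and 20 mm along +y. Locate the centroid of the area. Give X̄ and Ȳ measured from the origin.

vertical leg: A = 36 × 170 = 6120.00, centroid at (18.00, 85.00).
horizontal leg: A = 160 × 32 = 5120.00, centroid at (116.00, 16.00).
gusset: A = ½·68·20 = 680.00, centroid at (58.67, 38.67).
ΣA = 11920.00 mm²
ΣAX̄ = (6120.00)(18.00) + (5120.00)(116.00) + (680.00)(58.67) = 743973.33 mm³
ΣAȲ = (6120.00)(85.00) + (5120.00)(16.00) + (680.00)(38.67) = 628413.33 mm³
X̄ = 743973.33 / 11920.00 = 62.41 mm
Ȳ = 628413.33 / 11920.00 = 52.72 mm

X̄ = 62.41 mm, Ȳ = 52.72 mm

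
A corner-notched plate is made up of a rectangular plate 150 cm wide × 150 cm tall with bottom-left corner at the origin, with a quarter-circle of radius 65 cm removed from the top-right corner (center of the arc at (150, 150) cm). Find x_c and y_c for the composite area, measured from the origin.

x_c = 66.80 cm, y_c = 66.80 cm

plate: A = 150 × 150 = 22500.00, centroid at (75.00, 75.00).
removed quarter-circle: A = −¼π·65² = -3318.31, centroid at (122.41, 122.41).
ΣA = 19181.69 cm²
ΣAx_c = (22500.00)(75.00) + (-3318.31)(122.41) = 1281295.58 cm³
ΣAy_c = (22500.00)(75.00) + (-3318.31)(122.41) = 1281295.58 cm³
x_c = 1281295.58 / 19181.69 = 66.80 cm
y_c = 1281295.58 / 19181.69 = 66.80 cm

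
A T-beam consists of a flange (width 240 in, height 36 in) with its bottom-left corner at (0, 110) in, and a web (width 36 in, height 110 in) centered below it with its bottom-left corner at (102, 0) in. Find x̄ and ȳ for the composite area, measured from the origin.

x̄ = 120.00 in, ȳ = 105.06 in

Part | A | x̄ᵢ | ȳᵢ | A·x̄ᵢ | A·ȳᵢ
web | 3960.00 | 120.00 | 55.00 | 475200.00 | 217800.00
flange | 8640.00 | 120.00 | 128.00 | 1036800.00 | 1105920.00
Σ | 12600.00 |  |  | 1512000.00 | 1323720.00
x̄ = 1512000.00 / 12600.00 = 120.00 in
ȳ = 1323720.00 / 12600.00 = 105.06 in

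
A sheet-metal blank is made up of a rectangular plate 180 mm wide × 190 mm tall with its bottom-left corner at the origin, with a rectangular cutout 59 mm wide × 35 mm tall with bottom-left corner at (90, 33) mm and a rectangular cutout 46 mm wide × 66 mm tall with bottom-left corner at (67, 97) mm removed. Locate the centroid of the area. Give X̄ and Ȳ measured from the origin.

X̄ = 87.91 mm, Ȳ = 94.51 mm

plate: A = 180 × 190 = 34200.00, centroid at (90.00, 95.00).
hole 1: A = −(59 × 35) = -2065.00, centroid at (119.50, 50.50).
hole 2: A = −(46 × 66) = -3036.00, centroid at (90.00, 130.00).
ΣA = 29099.00 mm²
ΣAX̄ = (34200.00)(90.00) + (-2065.00)(119.50) + (-3036.00)(90.00) = 2557992.50 mm³
ΣAȲ = (34200.00)(95.00) + (-2065.00)(50.50) + (-3036.00)(130.00) = 2750037.50 mm³
X̄ = 2557992.50 / 29099.00 = 87.91 mm
Ȳ = 2750037.50 / 29099.00 = 94.51 mm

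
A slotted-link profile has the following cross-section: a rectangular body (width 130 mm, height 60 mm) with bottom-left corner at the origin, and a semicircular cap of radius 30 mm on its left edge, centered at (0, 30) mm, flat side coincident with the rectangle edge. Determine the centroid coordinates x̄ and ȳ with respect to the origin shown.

rectangular body: A = 130 × 60 = 7800.00, centroid at (65.00, 30.00).
semicircular end: A = ½π·30² = 1413.72, centroid at (-12.73, 30.00).
ΣA = 9213.72 mm², ΣAx̄ = 489000.00 mm³, ΣAȳ = 276411.50 mm³.
x̄ = 489000.00/9213.72 = 53.07 mm; ȳ = 276411.50/9213.72 = 30.00 mm.

x̄ = 53.07 mm, ȳ = 30.00 mm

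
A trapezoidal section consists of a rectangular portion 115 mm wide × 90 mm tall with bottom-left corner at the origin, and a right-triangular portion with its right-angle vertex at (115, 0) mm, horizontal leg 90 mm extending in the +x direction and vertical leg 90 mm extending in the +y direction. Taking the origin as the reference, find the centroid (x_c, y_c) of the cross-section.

x_c = 82.11 mm, y_c = 40.78 mm

rectangular portion: A = 115 × 90 = 10350.00, centroid at (57.50, 45.00).
triangular portion: A = ½·90·90 = 4050.00, centroid at (145.00, 30.00).
ΣA = 14400.00 mm², ΣAx_c = 1182375.00 mm³, ΣAy_c = 587250.00 mm³.
x_c = 1182375.00/14400.00 = 82.11 mm; y_c = 587250.00/14400.00 = 40.78 mm.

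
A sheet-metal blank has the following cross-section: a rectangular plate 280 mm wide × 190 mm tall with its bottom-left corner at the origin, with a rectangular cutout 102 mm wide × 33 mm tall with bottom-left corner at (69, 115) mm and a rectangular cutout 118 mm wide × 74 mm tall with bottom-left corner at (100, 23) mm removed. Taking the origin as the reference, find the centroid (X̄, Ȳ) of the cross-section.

X̄ = 137.60 mm, Ȳ = 99.45 mm

plate: A = 280 × 190 = 53200.00, centroid at (140.00, 95.00).
hole 1: A = −(102 × 33) = -3366.00, centroid at (120.00, 131.50).
hole 2: A = −(118 × 74) = -8732.00, centroid at (159.00, 60.00).
ΣA = 41102.00 mm², ΣAX̄ = 5655692.00 mm³, ΣAȲ = 4087451.00 mm³.
X̄ = 5655692.00/41102.00 = 137.60 mm; Ȳ = 4087451.00/41102.00 = 99.45 mm.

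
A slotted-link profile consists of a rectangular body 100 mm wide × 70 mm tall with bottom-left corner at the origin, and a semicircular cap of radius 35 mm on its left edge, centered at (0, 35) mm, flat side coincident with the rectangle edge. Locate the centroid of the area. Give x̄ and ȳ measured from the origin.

Part | A | x̄ᵢ | ȳᵢ | A·x̄ᵢ | A·ȳᵢ
rectangular body | 7000.00 | 50.00 | 35.00 | 350000.00 | 245000.00
semicircular end | 1924.23 | -14.85 | 35.00 | -28583.33 | 67347.89
Σ | 8924.23 |  |  | 321416.67 | 312347.89
x̄ = 321416.67 / 8924.23 = 36.02 mm
ȳ = 312347.89 / 8924.23 = 35.00 mm

x̄ = 36.02 mm, ȳ = 35.00 mm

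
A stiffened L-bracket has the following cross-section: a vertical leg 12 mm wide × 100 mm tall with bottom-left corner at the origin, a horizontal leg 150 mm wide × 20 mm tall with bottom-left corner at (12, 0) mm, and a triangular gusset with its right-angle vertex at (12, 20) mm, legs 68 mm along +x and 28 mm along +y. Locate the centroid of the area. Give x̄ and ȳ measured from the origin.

x̄ = 58.46 mm, ȳ = 22.89 mm

Part | A | x̄ᵢ | ȳᵢ | A·x̄ᵢ | A·ȳᵢ
vertical leg | 1200.00 | 6.00 | 50.00 | 7200.00 | 60000.00
horizontal leg | 3000.00 | 87.00 | 10.00 | 261000.00 | 30000.00
gusset | 952.00 | 34.67 | 29.33 | 33002.67 | 27925.33
Σ | 5152.00 |  |  | 301202.67 | 117925.33
x̄ = 301202.67 / 5152.00 = 58.46 mm
ȳ = 117925.33 / 5152.00 = 22.89 mm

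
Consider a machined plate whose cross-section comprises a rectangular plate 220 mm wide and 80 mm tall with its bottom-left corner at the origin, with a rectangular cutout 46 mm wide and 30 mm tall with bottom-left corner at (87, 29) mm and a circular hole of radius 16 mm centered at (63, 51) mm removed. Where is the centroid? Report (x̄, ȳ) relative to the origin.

x̄ = 112.45 mm, ȳ = 39.07 mm

plate: A = 220 × 80 = 17600.00, centroid at (110.00, 40.00).
hole 1: A = −(46 × 30) = -1380.00, centroid at (110.00, 44.00).
hole 2: A = −π·16² = -804.25, centroid at (63.00, 51.00).
ΣA = 15415.75 mm², ΣAx̄ = 1733532.39 mm³, ΣAȳ = 602263.37 mm³.
x̄ = 1733532.39/15415.75 = 112.45 mm; ȳ = 602263.37/15415.75 = 39.07 mm.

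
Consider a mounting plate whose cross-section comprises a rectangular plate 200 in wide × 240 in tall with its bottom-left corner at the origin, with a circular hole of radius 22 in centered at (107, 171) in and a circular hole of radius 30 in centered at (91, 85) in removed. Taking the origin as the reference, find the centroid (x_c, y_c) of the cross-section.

Part | A | x̄ᵢ | ȳᵢ | A·x̄ᵢ | A·ȳᵢ
plate | 48000.00 | 100.00 | 120.00 | 4800000.00 | 5760000.00
hole 1 | -1520.53 | 107.00 | 171.00 | -162696.80 | -260010.77
hole 2 | -2827.43 | 91.00 | 85.00 | -257296.44 | -240331.84
Σ | 43652.04 |  |  | 4380006.76 | 5259657.39
x_c = 4380006.76 / 43652.04 = 100.34 in
y_c = 5259657.39 / 43652.04 = 120.49 in

x_c = 100.34 in, y_c = 120.49 in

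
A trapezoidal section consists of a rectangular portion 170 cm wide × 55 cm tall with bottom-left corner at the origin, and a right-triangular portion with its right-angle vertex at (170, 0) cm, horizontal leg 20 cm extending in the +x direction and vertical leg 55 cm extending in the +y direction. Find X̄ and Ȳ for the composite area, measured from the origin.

X̄ = 90.09 cm, Ȳ = 26.99 cm

rectangular portion: A = 170 × 55 = 9350.00, centroid at (85.00, 27.50).
triangular portion: A = ½·20·55 = 550.00, centroid at (176.67, 18.33).
ΣA = 9900.00 cm²
ΣAX̄ = (9350.00)(85.00) + (550.00)(176.67) = 891916.67 cm³
ΣAȲ = (9350.00)(27.50) + (550.00)(18.33) = 267208.33 cm³
X̄ = 891916.67 / 9900.00 = 90.09 cm
Ȳ = 267208.33 / 9900.00 = 26.99 cm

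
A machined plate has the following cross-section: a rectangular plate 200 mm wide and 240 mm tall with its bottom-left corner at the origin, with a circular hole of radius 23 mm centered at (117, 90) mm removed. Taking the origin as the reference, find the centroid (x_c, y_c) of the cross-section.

Part | A | x̄ᵢ | ȳᵢ | A·x̄ᵢ | A·ȳᵢ
plate | 48000.00 | 100.00 | 120.00 | 4800000.00 | 5760000.00
hole | -1661.90 | 117.00 | 90.00 | -194442.59 | -149571.23
Σ | 46338.10 |  |  | 4605557.41 | 5610428.77
x_c = 4605557.41 / 46338.10 = 99.39 mm
y_c = 5610428.77 / 46338.10 = 121.08 mm

x_c = 99.39 mm, y_c = 121.08 mm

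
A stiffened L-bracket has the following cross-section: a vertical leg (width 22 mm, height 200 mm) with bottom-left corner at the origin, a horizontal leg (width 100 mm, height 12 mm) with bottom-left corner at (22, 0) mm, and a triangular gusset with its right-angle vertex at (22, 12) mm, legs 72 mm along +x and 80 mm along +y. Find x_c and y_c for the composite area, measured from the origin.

vertical leg: A = 22 × 200 = 4400.00, centroid at (11.00, 100.00).
horizontal leg: A = 100 × 12 = 1200.00, centroid at (72.00, 6.00).
gusset: A = ½·72·80 = 2880.00, centroid at (46.00, 38.67).
ΣA = 8480.00 mm²
ΣAx_c = (4400.00)(11.00) + (1200.00)(72.00) + (2880.00)(46.00) = 267280.00 mm³
ΣAy_c = (4400.00)(100.00) + (1200.00)(6.00) + (2880.00)(38.67) = 558560.00 mm³
x_c = 267280.00 / 8480.00 = 31.52 mm
y_c = 558560.00 / 8480.00 = 65.87 mm

x_c = 31.52 mm, y_c = 65.87 mm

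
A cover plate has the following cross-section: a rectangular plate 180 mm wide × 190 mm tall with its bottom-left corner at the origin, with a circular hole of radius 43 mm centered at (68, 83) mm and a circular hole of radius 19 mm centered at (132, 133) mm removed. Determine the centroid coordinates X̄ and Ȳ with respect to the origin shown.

X̄ = 92.94 mm, Ȳ = 95.98 mm

plate: A = 180 × 190 = 34200.00, centroid at (90.00, 95.00).
hole 1: A = −π·43² = -5808.80, centroid at (68.00, 83.00).
hole 2: A = −π·19² = -1134.11, centroid at (132.00, 133.00).
ΣA = 27257.08 mm², ΣAX̄ = 2533298.10 mm³, ΣAȲ = 2616031.91 mm³.
X̄ = 2533298.10/27257.08 = 92.94 mm; Ȳ = 2616031.91/27257.08 = 95.98 mm.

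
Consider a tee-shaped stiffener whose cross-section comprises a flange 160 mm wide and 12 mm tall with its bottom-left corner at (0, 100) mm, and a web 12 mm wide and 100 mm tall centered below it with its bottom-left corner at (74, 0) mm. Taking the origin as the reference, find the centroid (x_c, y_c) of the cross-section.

x_c = 80.00 mm, y_c = 84.46 mm

web: A = 12 × 100 = 1200.00, centroid at (80.00, 50.00).
flange: A = 160 × 12 = 1920.00, centroid at (80.00, 106.00).
ΣA = 3120.00 mm²
ΣAx_c = (1200.00)(80.00) + (1920.00)(80.00) = 249600.00 mm³
ΣAy_c = (1200.00)(50.00) + (1920.00)(106.00) = 263520.00 mm³
x_c = 249600.00 / 3120.00 = 80.00 mm
y_c = 263520.00 / 3120.00 = 84.46 mm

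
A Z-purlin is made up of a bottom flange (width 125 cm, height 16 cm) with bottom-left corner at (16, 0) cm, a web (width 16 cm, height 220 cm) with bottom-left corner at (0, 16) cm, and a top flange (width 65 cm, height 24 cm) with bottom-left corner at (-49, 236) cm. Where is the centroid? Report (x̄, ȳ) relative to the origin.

x̄ = 22.52 cm, ȳ = 119.55 cm

bottom flange: A = 125 × 16 = 2000.00, centroid at (78.50, 8.00).
web: A = 16 × 220 = 3520.00, centroid at (8.00, 126.00).
top flange: A = 65 × 24 = 1560.00, centroid at (-16.50, 248.00).
ΣA = 7080.00 cm²
ΣAx̄ = (2000.00)(78.50) + (3520.00)(8.00) + (1560.00)(-16.50) = 159420.00 cm³
ΣAȳ = (2000.00)(8.00) + (3520.00)(126.00) + (1560.00)(248.00) = 846400.00 cm³
x̄ = 159420.00 / 7080.00 = 22.52 cm
ȳ = 846400.00 / 7080.00 = 119.55 cm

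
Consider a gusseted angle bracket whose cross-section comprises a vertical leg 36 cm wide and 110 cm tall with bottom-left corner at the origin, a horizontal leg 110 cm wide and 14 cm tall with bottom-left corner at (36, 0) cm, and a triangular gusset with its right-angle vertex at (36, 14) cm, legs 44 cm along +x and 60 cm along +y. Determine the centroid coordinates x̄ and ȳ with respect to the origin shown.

x̄ = 40.81 cm, ȳ = 40.10 cm

Part | A | x̄ᵢ | ȳᵢ | A·x̄ᵢ | A·ȳᵢ
vertical leg | 3960.00 | 18.00 | 55.00 | 71280.00 | 217800.00
horizontal leg | 1540.00 | 91.00 | 7.00 | 140140.00 | 10780.00
gusset | 1320.00 | 50.67 | 34.00 | 66880.00 | 44880.00
Σ | 6820.00 |  |  | 278300.00 | 273460.00
x̄ = 278300.00 / 6820.00 = 40.81 cm
ȳ = 273460.00 / 6820.00 = 40.10 cm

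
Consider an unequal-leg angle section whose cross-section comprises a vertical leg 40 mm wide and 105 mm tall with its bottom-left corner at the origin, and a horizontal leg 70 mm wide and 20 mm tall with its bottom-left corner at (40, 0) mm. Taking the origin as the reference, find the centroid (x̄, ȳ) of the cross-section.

vertical leg: A = 40 × 105 = 4200.00, centroid at (20.00, 52.50).
horizontal leg: A = 70 × 20 = 1400.00, centroid at (75.00, 10.00).
ΣA = 5600.00 mm²
ΣAx̄ = (4200.00)(20.00) + (1400.00)(75.00) = 189000.00 mm³
ΣAȳ = (4200.00)(52.50) + (1400.00)(10.00) = 234500.00 mm³
x̄ = 189000.00 / 5600.00 = 33.75 mm
ȳ = 234500.00 / 5600.00 = 41.88 mm

x̄ = 33.75 mm, ȳ = 41.88 mm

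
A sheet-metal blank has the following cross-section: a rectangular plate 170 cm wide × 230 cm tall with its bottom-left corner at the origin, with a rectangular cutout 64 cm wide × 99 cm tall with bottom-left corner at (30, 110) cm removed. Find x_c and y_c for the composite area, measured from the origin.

x_c = 89.45 cm, y_c = 106.39 cm

Part | A | x̄ᵢ | ȳᵢ | A·x̄ᵢ | A·ȳᵢ
plate | 39100.00 | 85.00 | 115.00 | 3323500.00 | 4496500.00
hole | -6336.00 | 62.00 | 159.50 | -392832.00 | -1010592.00
Σ | 32764.00 |  |  | 2930668.00 | 3485908.00
x_c = 2930668.00 / 32764.00 = 89.45 cm
y_c = 3485908.00 / 32764.00 = 106.39 cm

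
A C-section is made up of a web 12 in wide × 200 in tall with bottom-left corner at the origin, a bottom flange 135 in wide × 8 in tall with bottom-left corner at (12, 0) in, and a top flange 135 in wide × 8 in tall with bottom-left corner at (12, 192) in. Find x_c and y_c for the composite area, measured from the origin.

web: A = 12 × 200 = 2400.00, centroid at (6.00, 100.00).
bottom flange: A = 135 × 8 = 1080.00, centroid at (79.50, 4.00).
top flange: A = 135 × 8 = 1080.00, centroid at (79.50, 196.00).
ΣA = 4560.00 in², ΣAx_c = 186120.00 in³, ΣAy_c = 456000.00 in³.
x_c = 186120.00/4560.00 = 40.82 in; y_c = 456000.00/4560.00 = 100.00 in.

x_c = 40.82 in, y_c = 100.00 in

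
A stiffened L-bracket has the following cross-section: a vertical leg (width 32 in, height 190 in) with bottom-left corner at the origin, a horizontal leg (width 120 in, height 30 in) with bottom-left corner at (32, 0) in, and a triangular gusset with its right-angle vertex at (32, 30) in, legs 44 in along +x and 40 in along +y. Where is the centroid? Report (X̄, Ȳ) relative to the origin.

vertical leg: A = 32 × 190 = 6080.00, centroid at (16.00, 95.00).
horizontal leg: A = 120 × 30 = 3600.00, centroid at (92.00, 15.00).
gusset: A = ½·44·40 = 880.00, centroid at (46.67, 43.33).
ΣA = 10560.00 in²
ΣAX̄ = (6080.00)(16.00) + (3600.00)(92.00) + (880.00)(46.67) = 469546.67 in³
ΣAȲ = (6080.00)(95.00) + (3600.00)(15.00) + (880.00)(43.33) = 669733.33 in³
X̄ = 469546.67 / 10560.00 = 44.46 in
Ȳ = 669733.33 / 10560.00 = 63.42 in

X̄ = 44.46 in, Ȳ = 63.42 in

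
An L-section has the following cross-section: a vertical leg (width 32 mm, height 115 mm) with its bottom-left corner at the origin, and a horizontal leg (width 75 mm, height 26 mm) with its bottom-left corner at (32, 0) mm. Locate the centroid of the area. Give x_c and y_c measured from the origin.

vertical leg: A = 32 × 115 = 3680.00, centroid at (16.00, 57.50).
horizontal leg: A = 75 × 26 = 1950.00, centroid at (69.50, 13.00).
ΣA = 5630.00 mm², ΣAx_c = 194405.00 mm³, ΣAy_c = 236950.00 mm³.
x_c = 194405.00/5630.00 = 34.53 mm; y_c = 236950.00/5630.00 = 42.09 mm.

x_c = 34.53 mm, y_c = 42.09 mm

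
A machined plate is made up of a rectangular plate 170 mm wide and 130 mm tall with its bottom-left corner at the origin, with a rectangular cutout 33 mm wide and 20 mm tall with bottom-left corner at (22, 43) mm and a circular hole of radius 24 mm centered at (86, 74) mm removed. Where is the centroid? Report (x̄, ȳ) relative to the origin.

x̄ = 86.47 mm, ȳ = 64.57 mm

plate: A = 170 × 130 = 22100.00, centroid at (85.00, 65.00).
hole 1: A = −(33 × 20) = -660.00, centroid at (38.50, 53.00).
hole 2: A = −π·24² = -1809.56, centroid at (86.00, 74.00).
ΣA = 19630.44 mm², ΣAx̄ = 1697468.07 mm³, ΣAȳ = 1267612.75 mm³.
x̄ = 1697468.07/19630.44 = 86.47 mm; ȳ = 1267612.75/19630.44 = 64.57 mm.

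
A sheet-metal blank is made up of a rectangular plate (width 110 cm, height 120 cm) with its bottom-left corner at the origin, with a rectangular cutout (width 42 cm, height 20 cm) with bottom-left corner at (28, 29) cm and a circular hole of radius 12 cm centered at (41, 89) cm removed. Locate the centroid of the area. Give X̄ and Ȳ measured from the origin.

X̄ = 55.96 cm, Ȳ = 60.38 cm

Part | A | x̄ᵢ | ȳᵢ | A·x̄ᵢ | A·ȳᵢ
plate | 13200.00 | 55.00 | 60.00 | 726000.00 | 792000.00
hole 1 | -840.00 | 49.00 | 39.00 | -41160.00 | -32760.00
hole 2 | -452.39 | 41.00 | 89.00 | -18547.96 | -40262.65
Σ | 11907.61 |  |  | 666292.04 | 718977.35
X̄ = 666292.04 / 11907.61 = 55.96 cm
Ȳ = 718977.35 / 11907.61 = 60.38 cm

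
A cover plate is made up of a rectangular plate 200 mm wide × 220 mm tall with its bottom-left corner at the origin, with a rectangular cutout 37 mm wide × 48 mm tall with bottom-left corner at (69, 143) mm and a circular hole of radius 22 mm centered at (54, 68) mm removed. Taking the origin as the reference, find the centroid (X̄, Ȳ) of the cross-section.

plate: A = 200 × 220 = 44000.00, centroid at (100.00, 110.00).
hole 1: A = −(37 × 48) = -1776.00, centroid at (87.50, 167.00).
hole 2: A = −π·22² = -1520.53, centroid at (54.00, 68.00).
ΣA = 40703.47 mm², ΣAX̄ = 4162491.33 mm³, ΣAȲ = 4440011.90 mm³.
X̄ = 4162491.33/40703.47 = 102.26 mm; Ȳ = 4440011.90/40703.47 = 109.08 mm.

X̄ = 102.26 mm, Ȳ = 109.08 mm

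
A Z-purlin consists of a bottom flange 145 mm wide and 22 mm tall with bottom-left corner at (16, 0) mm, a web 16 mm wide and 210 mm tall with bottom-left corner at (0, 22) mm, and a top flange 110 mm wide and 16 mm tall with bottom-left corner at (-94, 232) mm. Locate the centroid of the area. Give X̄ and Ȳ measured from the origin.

X̄ = 28.95 mm, Ȳ = 106.40 mm

bottom flange: A = 145 × 22 = 3190.00, centroid at (88.50, 11.00).
web: A = 16 × 210 = 3360.00, centroid at (8.00, 127.00).
top flange: A = 110 × 16 = 1760.00, centroid at (-39.00, 240.00).
ΣA = 8310.00 mm²
ΣAX̄ = (3190.00)(88.50) + (3360.00)(8.00) + (1760.00)(-39.00) = 240555.00 mm³
ΣAȲ = (3190.00)(11.00) + (3360.00)(127.00) + (1760.00)(240.00) = 884210.00 mm³
X̄ = 240555.00 / 8310.00 = 28.95 mm
Ȳ = 884210.00 / 8310.00 = 106.40 mm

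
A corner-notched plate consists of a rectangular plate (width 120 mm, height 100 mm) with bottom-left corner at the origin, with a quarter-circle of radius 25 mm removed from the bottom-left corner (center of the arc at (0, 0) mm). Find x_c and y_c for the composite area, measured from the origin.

plate: A = 120 × 100 = 12000.00, centroid at (60.00, 50.00).
removed quarter-circle: A = −¼π·25² = -490.87, centroid at (10.61, 10.61).
ΣA = 11509.13 mm², ΣAx_c = 714791.67 mm³, ΣAy_c = 594791.67 mm³.
x_c = 714791.67/11509.13 = 62.11 mm; y_c = 594791.67/11509.13 = 51.68 mm.

x_c = 62.11 mm, y_c = 51.68 mm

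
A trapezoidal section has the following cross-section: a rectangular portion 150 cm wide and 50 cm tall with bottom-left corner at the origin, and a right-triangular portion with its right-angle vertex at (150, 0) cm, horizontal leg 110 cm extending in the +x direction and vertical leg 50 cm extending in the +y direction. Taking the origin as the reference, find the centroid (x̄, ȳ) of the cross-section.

rectangular portion: A = 150 × 50 = 7500.00, centroid at (75.00, 25.00).
triangular portion: A = ½·110·50 = 2750.00, centroid at (186.67, 16.67).
ΣA = 10250.00 cm²
ΣAx̄ = (7500.00)(75.00) + (2750.00)(186.67) = 1075833.33 cm³
ΣAȳ = (7500.00)(25.00) + (2750.00)(16.67) = 233333.33 cm³
x̄ = 1075833.33 / 10250.00 = 104.96 cm
ȳ = 233333.33 / 10250.00 = 22.76 cm

x̄ = 104.96 cm, ȳ = 22.76 cm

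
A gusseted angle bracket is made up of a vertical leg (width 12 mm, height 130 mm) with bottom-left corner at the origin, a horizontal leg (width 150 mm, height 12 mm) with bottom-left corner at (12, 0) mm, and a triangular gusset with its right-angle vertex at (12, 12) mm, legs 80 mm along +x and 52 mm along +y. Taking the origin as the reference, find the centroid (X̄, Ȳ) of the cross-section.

X̄ = 45.29 mm, Ȳ = 31.84 mm

vertical leg: A = 12 × 130 = 1560.00, centroid at (6.00, 65.00).
horizontal leg: A = 150 × 12 = 1800.00, centroid at (87.00, 6.00).
gusset: A = ½·80·52 = 2080.00, centroid at (38.67, 29.33).
ΣA = 5440.00 mm², ΣAX̄ = 246386.67 mm³, ΣAȲ = 173213.33 mm³.
X̄ = 246386.67/5440.00 = 45.29 mm; Ȳ = 173213.33/5440.00 = 31.84 mm.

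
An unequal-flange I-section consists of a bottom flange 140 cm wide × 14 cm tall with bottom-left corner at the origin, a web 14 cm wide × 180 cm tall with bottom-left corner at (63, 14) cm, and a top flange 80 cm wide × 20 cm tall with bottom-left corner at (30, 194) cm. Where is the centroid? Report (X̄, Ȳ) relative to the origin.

X̄ = 70.00 cm, Ȳ = 99.05 cm

Part | A | x̄ᵢ | ȳᵢ | A·x̄ᵢ | A·ȳᵢ
bottom flange | 1960.00 | 70.00 | 7.00 | 137200.00 | 13720.00
web | 2520.00 | 70.00 | 104.00 | 176400.00 | 262080.00
top flange | 1600.00 | 70.00 | 204.00 | 112000.00 | 326400.00
Σ | 6080.00 |  |  | 425600.00 | 602200.00
X̄ = 425600.00 / 6080.00 = 70.00 cm
Ȳ = 602200.00 / 6080.00 = 99.05 cm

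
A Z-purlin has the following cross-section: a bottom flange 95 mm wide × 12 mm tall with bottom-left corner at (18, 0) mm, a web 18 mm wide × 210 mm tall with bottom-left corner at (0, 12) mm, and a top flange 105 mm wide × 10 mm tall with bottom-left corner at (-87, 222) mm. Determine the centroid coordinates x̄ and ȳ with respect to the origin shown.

bottom flange: A = 95 × 12 = 1140.00, centroid at (65.50, 6.00).
web: A = 18 × 210 = 3780.00, centroid at (9.00, 117.00).
top flange: A = 105 × 10 = 1050.00, centroid at (-34.50, 227.00).
ΣA = 5970.00 mm²
ΣAx̄ = (1140.00)(65.50) + (3780.00)(9.00) + (1050.00)(-34.50) = 72465.00 mm³
ΣAȳ = (1140.00)(6.00) + (3780.00)(117.00) + (1050.00)(227.00) = 687450.00 mm³
x̄ = 72465.00 / 5970.00 = 12.14 mm
ȳ = 687450.00 / 5970.00 = 115.15 mm

x̄ = 12.14 mm, ȳ = 115.15 mm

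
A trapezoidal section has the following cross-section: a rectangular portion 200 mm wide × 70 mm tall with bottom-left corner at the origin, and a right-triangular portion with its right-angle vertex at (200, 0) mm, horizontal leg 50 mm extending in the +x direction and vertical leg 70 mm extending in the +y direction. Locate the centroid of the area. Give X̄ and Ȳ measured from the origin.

X̄ = 112.96 mm, Ȳ = 33.70 mm

rectangular portion: A = 200 × 70 = 14000.00, centroid at (100.00, 35.00).
triangular portion: A = ½·50·70 = 1750.00, centroid at (216.67, 23.33).
ΣA = 15750.00 mm², ΣAX̄ = 1779166.67 mm³, ΣAȲ = 530833.33 mm³.
X̄ = 1779166.67/15750.00 = 112.96 mm; Ȳ = 530833.33/15750.00 = 33.70 mm.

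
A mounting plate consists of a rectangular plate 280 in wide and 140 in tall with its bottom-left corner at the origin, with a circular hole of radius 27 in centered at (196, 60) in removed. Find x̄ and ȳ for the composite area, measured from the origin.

x̄ = 136.53 in, ȳ = 70.62 in

plate: A = 280 × 140 = 39200.00, centroid at (140.00, 70.00).
hole: A = −π·27² = -2290.22, centroid at (196.00, 60.00).
ΣA = 36909.78 in², ΣAx̄ = 5039116.68 in³, ΣAȳ = 2606586.74 in³.
x̄ = 5039116.68/36909.78 = 136.53 in; ȳ = 2606586.74/36909.78 = 70.62 in.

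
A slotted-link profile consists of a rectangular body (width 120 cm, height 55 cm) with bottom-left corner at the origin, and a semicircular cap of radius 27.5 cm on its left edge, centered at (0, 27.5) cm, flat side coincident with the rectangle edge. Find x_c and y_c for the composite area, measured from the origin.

x_c = 49.07 cm, y_c = 27.50 cm

rectangular body: A = 120 × 55 = 6600.00, centroid at (60.00, 27.50).
semicircular end: A = ½π·27.5² = 1187.91, centroid at (-11.67, 27.50).
ΣA = 7787.91 cm²
ΣAx_c = (6600.00)(60.00) + (1187.91)(-11.67) = 382135.42 cm³
ΣAy_c = (6600.00)(27.50) + (1187.91)(27.50) = 214167.65 cm³
x_c = 382135.42 / 7787.91 = 49.07 cm
y_c = 214167.65 / 7787.91 = 27.50 cm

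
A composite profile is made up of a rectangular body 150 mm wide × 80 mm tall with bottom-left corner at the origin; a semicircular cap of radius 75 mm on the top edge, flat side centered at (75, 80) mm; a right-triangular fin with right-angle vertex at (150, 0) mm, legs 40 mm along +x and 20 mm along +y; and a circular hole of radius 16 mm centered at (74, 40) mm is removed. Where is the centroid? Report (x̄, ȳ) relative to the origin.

x̄ = 76.77 mm, ȳ = 70.41 mm

Part | A | x̄ᵢ | ȳᵢ | A·x̄ᵢ | A·ȳᵢ
rectangular body | 12000.00 | 75.00 | 40.00 | 900000.00 | 480000.00
semicircular top | 8835.73 | 75.00 | 111.83 | 662679.70 | 988108.35
triangular fin | 400.00 | 163.33 | 6.67 | 65333.33 | 2666.67
hole | -804.25 | 74.00 | 40.00 | -59514.33 | -32169.91
Σ | 20431.48 |  |  | 1568498.70 | 1438605.10
x̄ = 1568498.70 / 20431.48 = 76.77 mm
ȳ = 1438605.10 / 20431.48 = 70.41 mm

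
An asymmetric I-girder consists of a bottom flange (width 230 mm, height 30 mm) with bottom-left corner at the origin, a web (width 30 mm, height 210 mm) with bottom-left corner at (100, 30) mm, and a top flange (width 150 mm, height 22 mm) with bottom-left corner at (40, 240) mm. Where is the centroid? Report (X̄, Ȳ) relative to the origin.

X̄ = 115.00 mm, Ȳ = 108.02 mm

bottom flange: A = 230 × 30 = 6900.00, centroid at (115.00, 15.00).
web: A = 30 × 210 = 6300.00, centroid at (115.00, 135.00).
top flange: A = 150 × 22 = 3300.00, centroid at (115.00, 251.00).
ΣA = 16500.00 mm²
ΣAX̄ = (6900.00)(115.00) + (6300.00)(115.00) + (3300.00)(115.00) = 1897500.00 mm³
ΣAȲ = (6900.00)(15.00) + (6300.00)(135.00) + (3300.00)(251.00) = 1782300.00 mm³
X̄ = 1897500.00 / 16500.00 = 115.00 mm
Ȳ = 1782300.00 / 16500.00 = 108.02 mm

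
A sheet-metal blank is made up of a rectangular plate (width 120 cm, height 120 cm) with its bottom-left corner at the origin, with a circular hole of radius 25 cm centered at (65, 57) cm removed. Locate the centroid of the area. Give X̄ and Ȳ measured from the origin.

plate: A = 120 × 120 = 14400.00, centroid at (60.00, 60.00).
hole: A = −π·25² = -1963.50, centroid at (65.00, 57.00).
ΣA = 12436.50 cm², ΣAX̄ = 736372.80 cm³, ΣAȲ = 752080.76 cm³.
X̄ = 736372.80/12436.50 = 59.21 cm; Ȳ = 752080.76/12436.50 = 60.47 cm.

X̄ = 59.21 cm, Ȳ = 60.47 cm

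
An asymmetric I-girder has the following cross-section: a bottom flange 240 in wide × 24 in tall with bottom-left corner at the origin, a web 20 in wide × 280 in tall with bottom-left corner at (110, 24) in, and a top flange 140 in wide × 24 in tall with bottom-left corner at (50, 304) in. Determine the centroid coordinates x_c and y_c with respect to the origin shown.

x_c = 120.00 in, y_c = 139.22 in

bottom flange: A = 240 × 24 = 5760.00, centroid at (120.00, 12.00).
web: A = 20 × 280 = 5600.00, centroid at (120.00, 164.00).
top flange: A = 140 × 24 = 3360.00, centroid at (120.00, 316.00).
ΣA = 14720.00 in²
ΣAx_c = (5760.00)(120.00) + (5600.00)(120.00) + (3360.00)(120.00) = 1766400.00 in³
ΣAy_c = (5760.00)(12.00) + (5600.00)(164.00) + (3360.00)(316.00) = 2049280.00 in³
x_c = 1766400.00 / 14720.00 = 120.00 in
y_c = 2049280.00 / 14720.00 = 139.22 in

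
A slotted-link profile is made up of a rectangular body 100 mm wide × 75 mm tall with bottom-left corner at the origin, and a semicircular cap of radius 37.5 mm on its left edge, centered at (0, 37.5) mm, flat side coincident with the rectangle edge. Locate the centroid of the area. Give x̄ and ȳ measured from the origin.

rectangular body: A = 100 × 75 = 7500.00, centroid at (50.00, 37.50).
semicircular end: A = ½π·37.5² = 2208.93, centroid at (-15.92, 37.50).
ΣA = 9708.93 mm²
ΣAx̄ = (7500.00)(50.00) + (2208.93)(-15.92) = 339843.75 mm³
ΣAȳ = (7500.00)(37.50) + (2208.93)(37.50) = 364084.96 mm³
x̄ = 339843.75 / 9708.93 = 35.00 mm
ȳ = 364084.96 / 9708.93 = 37.50 mm

x̄ = 35.00 mm, ȳ = 37.50 mm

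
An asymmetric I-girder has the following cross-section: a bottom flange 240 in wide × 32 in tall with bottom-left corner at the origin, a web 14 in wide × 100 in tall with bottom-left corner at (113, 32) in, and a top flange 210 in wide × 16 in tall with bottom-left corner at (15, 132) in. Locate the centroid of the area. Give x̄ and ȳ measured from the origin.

x̄ = 120.00 in, ȳ = 56.92 in

Part | A | x̄ᵢ | ȳᵢ | A·x̄ᵢ | A·ȳᵢ
bottom flange | 7680.00 | 120.00 | 16.00 | 921600.00 | 122880.00
web | 1400.00 | 120.00 | 82.00 | 168000.00 | 114800.00
top flange | 3360.00 | 120.00 | 140.00 | 403200.00 | 470400.00
Σ | 12440.00 |  |  | 1492800.00 | 708080.00
x̄ = 1492800.00 / 12440.00 = 120.00 in
ȳ = 708080.00 / 12440.00 = 56.92 in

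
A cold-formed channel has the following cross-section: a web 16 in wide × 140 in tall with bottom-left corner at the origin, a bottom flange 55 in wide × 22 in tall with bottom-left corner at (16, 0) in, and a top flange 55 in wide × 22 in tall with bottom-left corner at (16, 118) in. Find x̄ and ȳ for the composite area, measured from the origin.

x̄ = 26.44 in, ȳ = 70.00 in

web: A = 16 × 140 = 2240.00, centroid at (8.00, 70.00).
bottom flange: A = 55 × 22 = 1210.00, centroid at (43.50, 11.00).
top flange: A = 55 × 22 = 1210.00, centroid at (43.50, 129.00).
ΣA = 4660.00 in²
ΣAx̄ = (2240.00)(8.00) + (1210.00)(43.50) + (1210.00)(43.50) = 123190.00 in³
ΣAȳ = (2240.00)(70.00) + (1210.00)(11.00) + (1210.00)(129.00) = 326200.00 in³
x̄ = 123190.00 / 4660.00 = 26.44 in
ȳ = 326200.00 / 4660.00 = 70.00 in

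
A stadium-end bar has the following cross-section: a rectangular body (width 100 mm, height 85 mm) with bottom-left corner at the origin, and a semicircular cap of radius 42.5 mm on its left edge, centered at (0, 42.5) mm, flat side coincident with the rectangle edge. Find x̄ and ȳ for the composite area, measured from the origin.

rectangular body: A = 100 × 85 = 8500.00, centroid at (50.00, 42.50).
semicircular end: A = ½π·42.5² = 2837.25, centroid at (-18.04, 42.50).
ΣA = 11337.25 mm², ΣAx̄ = 373822.92 mm³, ΣAȳ = 481833.16 mm³.
x̄ = 373822.92/11337.25 = 32.97 mm; ȳ = 481833.16/11337.25 = 42.50 mm.

x̄ = 32.97 mm, ȳ = 42.50 mm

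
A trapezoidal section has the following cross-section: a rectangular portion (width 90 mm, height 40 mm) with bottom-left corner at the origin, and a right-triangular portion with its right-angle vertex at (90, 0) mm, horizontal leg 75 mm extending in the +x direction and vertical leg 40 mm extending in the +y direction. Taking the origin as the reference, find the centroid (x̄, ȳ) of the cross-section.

x̄ = 65.59 mm, ȳ = 18.04 mm

Part | A | x̄ᵢ | ȳᵢ | A·x̄ᵢ | A·ȳᵢ
rectangular portion | 3600.00 | 45.00 | 20.00 | 162000.00 | 72000.00
triangular portion | 1500.00 | 115.00 | 13.33 | 172500.00 | 20000.00
Σ | 5100.00 |  |  | 334500.00 | 92000.00
x̄ = 334500.00 / 5100.00 = 65.59 mm
ȳ = 92000.00 / 5100.00 = 18.04 mm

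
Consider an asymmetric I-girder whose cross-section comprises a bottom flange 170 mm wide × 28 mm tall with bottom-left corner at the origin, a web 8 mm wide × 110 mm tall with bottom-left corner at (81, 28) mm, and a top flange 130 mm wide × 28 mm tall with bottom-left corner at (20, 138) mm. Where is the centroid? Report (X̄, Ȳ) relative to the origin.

X̄ = 85.00 mm, Ȳ = 74.67 mm

bottom flange: A = 170 × 28 = 4760.00, centroid at (85.00, 14.00).
web: A = 8 × 110 = 880.00, centroid at (85.00, 83.00).
top flange: A = 130 × 28 = 3640.00, centroid at (85.00, 152.00).
ΣA = 9280.00 mm²
ΣAX̄ = (4760.00)(85.00) + (880.00)(85.00) + (3640.00)(85.00) = 788800.00 mm³
ΣAȲ = (4760.00)(14.00) + (880.00)(83.00) + (3640.00)(152.00) = 692960.00 mm³
X̄ = 788800.00 / 9280.00 = 85.00 mm
Ȳ = 692960.00 / 9280.00 = 74.67 mm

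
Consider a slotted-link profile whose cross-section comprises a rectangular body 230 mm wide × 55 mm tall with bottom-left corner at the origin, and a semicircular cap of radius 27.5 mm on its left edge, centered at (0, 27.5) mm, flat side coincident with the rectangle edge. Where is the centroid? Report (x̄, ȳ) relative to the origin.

x̄ = 104.13 mm, ȳ = 27.50 mm

Part | A | x̄ᵢ | ȳᵢ | A·x̄ᵢ | A·ȳᵢ
rectangular body | 12650.00 | 115.00 | 27.50 | 1454750.00 | 347875.00
semicircular end | 1187.91 | -11.67 | 27.50 | -13864.58 | 32667.65
Σ | 13837.91 |  |  | 1440885.42 | 380542.65
x̄ = 1440885.42 / 13837.91 = 104.13 mm
ȳ = 380542.65 / 13837.91 = 27.50 mm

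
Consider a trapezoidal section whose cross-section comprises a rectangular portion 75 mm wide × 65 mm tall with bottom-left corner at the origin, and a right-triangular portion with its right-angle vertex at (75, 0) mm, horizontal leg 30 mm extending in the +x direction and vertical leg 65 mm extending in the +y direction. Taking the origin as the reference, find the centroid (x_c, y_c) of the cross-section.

rectangular portion: A = 75 × 65 = 4875.00, centroid at (37.50, 32.50).
triangular portion: A = ½·30·65 = 975.00, centroid at (85.00, 21.67).
ΣA = 5850.00 mm²
ΣAx_c = (4875.00)(37.50) + (975.00)(85.00) = 265687.50 mm³
ΣAy_c = (4875.00)(32.50) + (975.00)(21.67) = 179562.50 mm³
x_c = 265687.50 / 5850.00 = 45.42 mm
y_c = 179562.50 / 5850.00 = 30.69 mm

x_c = 45.42 mm, y_c = 30.69 mm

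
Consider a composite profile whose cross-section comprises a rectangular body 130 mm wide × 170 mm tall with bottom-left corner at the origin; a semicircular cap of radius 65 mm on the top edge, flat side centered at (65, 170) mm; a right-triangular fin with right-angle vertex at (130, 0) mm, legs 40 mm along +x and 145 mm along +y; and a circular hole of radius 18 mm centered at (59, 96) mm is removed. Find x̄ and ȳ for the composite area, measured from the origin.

x̄ = 72.62 mm, ȳ = 105.56 mm

rectangular body: A = 130 × 170 = 22100.00, centroid at (65.00, 85.00).
semicircular top: A = ½π·65² = 6636.61, centroid at (65.00, 197.59).
triangular fin: A = ½·40·145 = 2900.00, centroid at (143.33, 48.33).
hole: A = −π·18² = -1017.88, centroid at (59.00, 96.00).
ΣA = 30618.74 mm²
ΣAx̄ = (22100.00)(65.00) + (6636.61)(65.00) + (2900.00)(143.33) + (-1017.88)(59.00) = 2223491.92 mm³
ΣAȳ = (22100.00)(85.00) + (6636.61)(197.59) + (2900.00)(48.33) + (-1017.88)(96.00) = 3232258.36 mm³
x̄ = 2223491.92 / 30618.74 = 72.62 mm
ȳ = 3232258.36 / 30618.74 = 105.56 mm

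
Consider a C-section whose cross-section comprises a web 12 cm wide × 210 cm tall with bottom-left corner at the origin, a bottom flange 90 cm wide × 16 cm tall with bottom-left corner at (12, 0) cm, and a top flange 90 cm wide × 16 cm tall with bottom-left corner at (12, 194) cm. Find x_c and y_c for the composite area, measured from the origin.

x_c = 33.20 cm, y_c = 105.00 cm

web: A = 12 × 210 = 2520.00, centroid at (6.00, 105.00).
bottom flange: A = 90 × 16 = 1440.00, centroid at (57.00, 8.00).
top flange: A = 90 × 16 = 1440.00, centroid at (57.00, 202.00).
ΣA = 5400.00 cm²
ΣAx_c = (2520.00)(6.00) + (1440.00)(57.00) + (1440.00)(57.00) = 179280.00 cm³
ΣAy_c = (2520.00)(105.00) + (1440.00)(8.00) + (1440.00)(202.00) = 567000.00 cm³
x_c = 179280.00 / 5400.00 = 33.20 cm
y_c = 567000.00 / 5400.00 = 105.00 cm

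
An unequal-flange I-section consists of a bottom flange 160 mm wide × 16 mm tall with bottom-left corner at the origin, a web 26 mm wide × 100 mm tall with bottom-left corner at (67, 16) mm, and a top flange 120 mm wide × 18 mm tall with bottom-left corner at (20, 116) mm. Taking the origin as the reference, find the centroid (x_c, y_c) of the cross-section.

x_c = 80.00 mm, y_c = 63.13 mm

Part | A | x̄ᵢ | ȳᵢ | A·x̄ᵢ | A·ȳᵢ
bottom flange | 2560.00 | 80.00 | 8.00 | 204800.00 | 20480.00
web | 2600.00 | 80.00 | 66.00 | 208000.00 | 171600.00
top flange | 2160.00 | 80.00 | 125.00 | 172800.00 | 270000.00
Σ | 7320.00 |  |  | 585600.00 | 462080.00
x_c = 585600.00 / 7320.00 = 80.00 mm
y_c = 462080.00 / 7320.00 = 63.13 mm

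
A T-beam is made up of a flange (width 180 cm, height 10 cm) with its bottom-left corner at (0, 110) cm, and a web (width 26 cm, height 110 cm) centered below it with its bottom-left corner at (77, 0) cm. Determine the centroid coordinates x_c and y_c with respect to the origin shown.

Part | A | x̄ᵢ | ȳᵢ | A·x̄ᵢ | A·ȳᵢ
web | 2860.00 | 90.00 | 55.00 | 257400.00 | 157300.00
flange | 1800.00 | 90.00 | 115.00 | 162000.00 | 207000.00
Σ | 4660.00 |  |  | 419400.00 | 364300.00
x_c = 419400.00 / 4660.00 = 90.00 cm
y_c = 364300.00 / 4660.00 = 78.18 cm

x_c = 90.00 cm, y_c = 78.18 cm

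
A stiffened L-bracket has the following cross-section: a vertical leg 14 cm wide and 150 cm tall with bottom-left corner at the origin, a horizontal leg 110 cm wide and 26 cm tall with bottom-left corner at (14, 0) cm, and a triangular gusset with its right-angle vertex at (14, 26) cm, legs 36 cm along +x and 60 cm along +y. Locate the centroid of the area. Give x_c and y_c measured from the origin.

x_c = 39.75 cm, y_c = 40.46 cm

vertical leg: A = 14 × 150 = 2100.00, centroid at (7.00, 75.00).
horizontal leg: A = 110 × 26 = 2860.00, centroid at (69.00, 13.00).
gusset: A = ½·36·60 = 1080.00, centroid at (26.00, 46.00).
ΣA = 6040.00 cm²
ΣAx_c = (2100.00)(7.00) + (2860.00)(69.00) + (1080.00)(26.00) = 240120.00 cm³
ΣAy_c = (2100.00)(75.00) + (2860.00)(13.00) + (1080.00)(46.00) = 244360.00 cm³
x_c = 240120.00 / 6040.00 = 39.75 cm
y_c = 244360.00 / 6040.00 = 40.46 cm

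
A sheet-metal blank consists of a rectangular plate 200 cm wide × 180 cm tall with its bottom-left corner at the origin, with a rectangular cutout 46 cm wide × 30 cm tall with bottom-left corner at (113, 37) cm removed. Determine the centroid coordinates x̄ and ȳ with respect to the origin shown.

plate: A = 200 × 180 = 36000.00, centroid at (100.00, 90.00).
hole: A = −(46 × 30) = -1380.00, centroid at (136.00, 52.00).
ΣA = 34620.00 cm², ΣAx̄ = 3412320.00 cm³, ΣAȳ = 3168240.00 cm³.
x̄ = 3412320.00/34620.00 = 98.56 cm; ȳ = 3168240.00/34620.00 = 91.51 cm.

x̄ = 98.56 cm, ȳ = 91.51 cm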